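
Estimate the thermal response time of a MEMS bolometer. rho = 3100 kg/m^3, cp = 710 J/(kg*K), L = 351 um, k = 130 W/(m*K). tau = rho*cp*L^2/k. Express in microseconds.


Step 1: Convert L to m: L = 351e-6 m
Step 2: L^2 = (351e-6)^2 = 1.23201e-07 m^2
Step 3: tau = 3100 * 710 * 1.23201e-07 / 130 = 2.0858877e-03 s
Step 4: Convert to microseconds (multiply by 1e6).
tau = 2085.888 us


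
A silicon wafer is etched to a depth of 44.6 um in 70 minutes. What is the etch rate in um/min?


Step 1: Etch rate = depth / time
Step 2: rate = 44.6 / 70
rate = 0.637 um/min


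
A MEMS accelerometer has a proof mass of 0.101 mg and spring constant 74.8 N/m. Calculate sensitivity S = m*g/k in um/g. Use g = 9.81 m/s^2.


Step 1: Convert mass: m = 0.101 mg = 1.01e-07 kg
Step 2: S = m * g / k = 1.01e-07 * 9.81 / 74.8
Step 3: S = 1.32e-08 m/g
Step 4: Convert to um/g: S = 0.013 um/g


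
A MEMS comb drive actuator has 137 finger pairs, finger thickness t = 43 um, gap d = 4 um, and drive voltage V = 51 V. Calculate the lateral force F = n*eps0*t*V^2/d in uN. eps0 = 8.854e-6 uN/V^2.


Step 1: Parameters: n=137, eps0=8.854e-6 uN/V^2, t=43 um, V=51 V, d=4 um
Step 2: V^2 = 2601
Step 3: F = 137 * 8.854e-6 * 43 * 2601 / 4
F = 33.916 uN


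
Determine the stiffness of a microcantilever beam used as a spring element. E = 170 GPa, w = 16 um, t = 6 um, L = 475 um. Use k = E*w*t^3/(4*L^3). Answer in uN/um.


Step 1: Convert E to consistent units (1 GPa = 1000 uN/um^2).
E = 170 GPa = 170000 uN/um^2
Step 2: Compute t^3 = 6^3 = 216
Step 3: Compute L^3 = 475^3 = 107171875
Step 4: k = 170000 * 16 * 216 / (4 * 107171875)
k = 1.3705 uN/um


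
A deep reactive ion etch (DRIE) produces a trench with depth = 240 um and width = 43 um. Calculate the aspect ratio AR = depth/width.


Step 1: AR = depth / width
Step 2: AR = 240 / 43
AR = 5.6


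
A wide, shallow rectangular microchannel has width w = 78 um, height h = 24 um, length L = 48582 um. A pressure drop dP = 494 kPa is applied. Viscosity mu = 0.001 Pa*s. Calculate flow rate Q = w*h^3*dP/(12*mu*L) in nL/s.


Step 1: Convert all dimensions to SI (meters).
w = 78e-6 m, h = 24e-6 m, L = 48582e-6 m, dP = 494e3 Pa
Step 2: Q = w * h^3 * dP / (12 * mu * L)
Q = 78e-6 * (24e-6)^3 * 494e3 / (12 * 0.001 * 48582e-6) = 9.136895e-10 m^3/s
Step 3: Convert Q from m^3/s to nL/s (1 m^3 = 1e12 nL, so multiply by 1e12).
Q = 913.69 nL/s


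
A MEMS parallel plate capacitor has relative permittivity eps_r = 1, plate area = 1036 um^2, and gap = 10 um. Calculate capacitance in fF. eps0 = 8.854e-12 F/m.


Step 1: Convert area to m^2: A = 1036e-12 m^2
Step 2: Convert gap to m: d = 10e-6 m
Step 3: C = eps0 * eps_r * A / d
C = 8.854e-12 * 1 * 1036e-12 / 10e-6
Step 4: Convert to fF (multiply by 1e15).
C = 0.92 fF


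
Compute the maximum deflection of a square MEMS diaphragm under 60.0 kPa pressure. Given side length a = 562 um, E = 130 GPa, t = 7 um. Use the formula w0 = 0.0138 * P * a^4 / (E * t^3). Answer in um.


Step 1: Convert pressure to compatible units (E is in GPa, so P in GPa).
P = 60.0 kPa = 60.0e-6 GPa
Step 2: Compute numerator: 0.0138 * P * a^4.
a^4 = 562^4 = 99757432336
numerator = 0.0138 * 60.0e-6 * 99757432336 = 8.259915e+04
Step 3: Compute denominator: E * t^3 = 130 * 7^3 = 44590
Step 4: w0 = numerator / denominator = 8.259915e+04 / 44590 = 1.8524 um


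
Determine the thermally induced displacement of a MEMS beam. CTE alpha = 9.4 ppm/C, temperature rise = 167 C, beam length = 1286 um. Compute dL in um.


Step 1: Convert CTE: alpha = 9.4 ppm/C = 9.4e-6 /C
Step 2: dL = 9.4e-6 * 167 * 1286
dL = 2.0188 um


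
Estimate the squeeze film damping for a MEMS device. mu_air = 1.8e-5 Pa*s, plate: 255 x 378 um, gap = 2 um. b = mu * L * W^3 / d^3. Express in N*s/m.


Step 1: Convert to SI.
L = 255e-6 m, W = 378e-6 m, d = 2e-6 m
Step 2: W^3 = (378e-6)^3 = 5.40e-11 m^3
Step 3: d^3 = (2e-6)^3 = 8.00e-18 m^3
Step 4: b = 1.8e-5 * 255e-6 * 5.40e-11 / 8.00e-18
b = 3.10e-02 N*s/m


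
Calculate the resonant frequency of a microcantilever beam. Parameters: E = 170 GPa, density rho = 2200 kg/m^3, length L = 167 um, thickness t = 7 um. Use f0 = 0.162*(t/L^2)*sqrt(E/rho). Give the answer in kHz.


Step 1: Convert units to SI.
t_SI = 7e-6 m, L_SI = 167e-6 m
Step 2: Calculate sqrt(E/rho).
sqrt(170e9 / 2200) = 8790.49 m/s
Step 3: Compute f0.
f0 = 0.162 * 7e-6 / (167e-6)^2 * 8790.49 = 357431.8 Hz = 357.43 kHz


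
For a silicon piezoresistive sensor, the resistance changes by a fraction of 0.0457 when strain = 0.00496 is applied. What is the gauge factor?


Step 1: Identify values.
dR/R = 0.0457, strain = 0.00496
Step 2: GF = (dR/R) / strain = 0.0457 / 0.00496
GF = 9.2


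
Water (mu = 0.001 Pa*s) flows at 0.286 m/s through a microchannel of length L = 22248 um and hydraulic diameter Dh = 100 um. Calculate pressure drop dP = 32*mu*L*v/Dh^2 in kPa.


Step 1: Convert to SI: L = 22248e-6 m, Dh = 100e-6 m
Step 2: dP = 32 * 0.001 * 22248e-6 * 0.286 / (100e-6)^2
Step 3: dP = 20361.37 Pa
Step 4: Convert to kPa: dP = 20.36 kPa


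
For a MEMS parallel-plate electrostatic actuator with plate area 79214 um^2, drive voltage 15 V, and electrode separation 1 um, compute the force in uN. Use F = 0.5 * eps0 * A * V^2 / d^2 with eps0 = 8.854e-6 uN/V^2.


Step 1: Identify parameters.
eps0 = 8.854e-6 uN/V^2, A = 79214 um^2, V = 15 V, d = 1 um
Step 2: Compute V^2 = 15^2 = 225
Step 3: Compute d^2 = 1^2 = 1
Step 4: F = 0.5 * 8.854e-6 * 79214 * 225 / 1
F = 78.903 uN


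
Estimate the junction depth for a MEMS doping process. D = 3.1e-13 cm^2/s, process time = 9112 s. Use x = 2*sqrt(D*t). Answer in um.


Step 1: Compute D*t = 3.1e-13 * 9112 = 2.82472e-09 cm^2
Step 2: sqrt(D*t) = 5.31481e-05 cm
Step 3: x = 2 * 5.31481e-05 cm = 1.062962e-04 cm
Step 4: Convert to um (1 cm = 1e4 um): x = 1.063 um


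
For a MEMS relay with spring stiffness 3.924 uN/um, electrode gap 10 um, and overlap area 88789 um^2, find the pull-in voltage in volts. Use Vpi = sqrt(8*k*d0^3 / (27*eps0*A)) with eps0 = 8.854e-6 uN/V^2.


Step 1: Compute numerator: 8 * k * d0^3 = 8 * 3.924 * 10^3 = 31392.0
Step 2: Compute denominator: 27 * eps0 * A = 27 * 8.854e-6 * 88789 = 21.225721
Step 3: Vpi = sqrt(31392.0 / 21.225721)
Vpi = 38.46 V


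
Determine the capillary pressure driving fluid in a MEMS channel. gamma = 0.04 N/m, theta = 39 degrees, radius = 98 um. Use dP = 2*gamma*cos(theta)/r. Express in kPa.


Step 1: cos(39 deg) = 0.7771
Step 2: Convert r to m: r = 98e-6 m
Step 3: dP = 2 * 0.04 * 0.7771 / 98e-6 = 634.4 Pa
Step 4: Convert Pa to kPa (divide by 1000).
dP = 0.63 kPa


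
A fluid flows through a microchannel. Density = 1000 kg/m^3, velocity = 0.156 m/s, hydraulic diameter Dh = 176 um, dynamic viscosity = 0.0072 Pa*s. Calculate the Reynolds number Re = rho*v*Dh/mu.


Step 1: Convert Dh to meters: Dh = 176e-6 m
Step 2: Re = rho * v * Dh / mu
Re = 1000 * 0.156 * 176e-6 / 0.0072
Re = 3.813


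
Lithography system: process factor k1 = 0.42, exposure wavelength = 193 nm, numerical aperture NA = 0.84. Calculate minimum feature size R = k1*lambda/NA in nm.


Step 1: Identify values: k1 = 0.42, lambda = 193 nm, NA = 0.84
Step 2: R = k1 * lambda / NA
R = 0.42 * 193 / 0.84
R = 96.5 nm


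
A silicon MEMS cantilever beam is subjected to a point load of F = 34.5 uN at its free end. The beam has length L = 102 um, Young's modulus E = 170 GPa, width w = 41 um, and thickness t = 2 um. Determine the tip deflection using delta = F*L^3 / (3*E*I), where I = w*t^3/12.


Step 1: Calculate the second moment of area.
I = w * t^3 / 12 = 41 * 2^3 / 12 = 27.3333 um^4
Step 2: Convert E to consistent units (1 GPa = 1000 uN/um^2).
E = 170 GPa = 170000 uN/um^2
Step 3: Calculate tip deflection.
delta = F * L^3 / (3 * E * I)
delta = 34.5 * 102^3 / (3 * 170000 * 27.3333)
delta = 2.6264 um


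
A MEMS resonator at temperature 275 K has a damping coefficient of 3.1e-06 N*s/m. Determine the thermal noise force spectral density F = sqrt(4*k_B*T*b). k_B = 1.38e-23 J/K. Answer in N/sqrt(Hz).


Step 1: Compute 4 * k_B * T * b
= 4 * 1.38e-23 * 275 * 3.1e-06
= 4.7058e-26 N^2/Hz
Step 2: F_noise = sqrt(4.7058e-26)
F_noise = 2.17e-13 N/sqrt(Hz)


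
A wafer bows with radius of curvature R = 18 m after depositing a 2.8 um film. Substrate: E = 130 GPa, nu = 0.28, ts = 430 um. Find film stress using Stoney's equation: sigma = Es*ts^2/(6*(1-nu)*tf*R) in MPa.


Step 1: Compute numerator: Es * ts^2 = 130 * 430^2 = 24037000 (GPa*um^2)
Step 2: Compute denominator (R in um): 6*(1-nu)*tf*R = 6*0.72*2.8*18e6 = 217728000.0 (um^2)
Step 3: sigma (GPa) = 24037000 / 217728000.0 = 1.10399e-01 GPa
Step 4: Convert to MPa (x1000): sigma = 110.4 MPa


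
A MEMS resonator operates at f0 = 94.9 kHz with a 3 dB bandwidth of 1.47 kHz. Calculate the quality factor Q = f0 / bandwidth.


Step 1: Q = f0 / bandwidth
Step 2: Q = 94.9 / 1.47
Q = 64.6


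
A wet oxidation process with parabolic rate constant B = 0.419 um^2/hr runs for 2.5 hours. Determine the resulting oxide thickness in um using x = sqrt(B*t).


Step 1: Compute B*t = 0.419 * 2.5 = 1.0475
Step 2: x = sqrt(1.0475)
x = 1.023 um


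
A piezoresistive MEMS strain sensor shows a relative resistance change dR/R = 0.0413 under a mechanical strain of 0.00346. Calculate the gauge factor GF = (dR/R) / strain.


Step 1: Identify values.
dR/R = 0.0413, strain = 0.00346
Step 2: GF = (dR/R) / strain = 0.0413 / 0.00346
GF = 11.9


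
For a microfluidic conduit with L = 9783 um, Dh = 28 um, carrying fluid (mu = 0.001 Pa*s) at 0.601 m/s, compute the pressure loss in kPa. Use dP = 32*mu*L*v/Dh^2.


Step 1: Convert to SI: L = 9783e-6 m, Dh = 28e-6 m
Step 2: dP = 32 * 0.001 * 9783e-6 * 0.601 / (28e-6)^2
Step 3: dP = 239982.98 Pa
Step 4: Convert to kPa: dP = 239.98 kPa


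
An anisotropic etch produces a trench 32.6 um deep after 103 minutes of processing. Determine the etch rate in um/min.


Step 1: Etch rate = depth / time
Step 2: rate = 32.6 / 103
rate = 0.317 um/min


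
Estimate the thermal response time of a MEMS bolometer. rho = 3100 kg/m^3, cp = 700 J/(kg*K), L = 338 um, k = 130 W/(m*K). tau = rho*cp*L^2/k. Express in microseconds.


Step 1: Convert L to m: L = 338e-6 m
Step 2: L^2 = (338e-6)^2 = 1.14244e-07 m^2
Step 3: tau = 3100 * 700 * 1.14244e-07 / 130 = 1.906996e-03 s
Step 4: Convert to microseconds (multiply by 1e6).
tau = 1906.996 us


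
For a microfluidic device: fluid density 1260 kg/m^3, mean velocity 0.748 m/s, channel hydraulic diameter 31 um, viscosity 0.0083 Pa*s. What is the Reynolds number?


Step 1: Convert Dh to meters: Dh = 31e-6 m
Step 2: Re = rho * v * Dh / mu
Re = 1260 * 0.748 * 31e-6 / 0.0083
Re = 3.52


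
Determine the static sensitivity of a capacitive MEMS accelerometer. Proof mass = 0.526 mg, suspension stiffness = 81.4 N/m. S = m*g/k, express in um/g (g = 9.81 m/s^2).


Step 1: Convert mass: m = 0.526 mg = 5.26e-07 kg
Step 2: S = m * g / k = 5.26e-07 * 9.81 / 81.4
Step 3: S = 6.34e-08 m/g
Step 4: Convert to um/g: S = 0.063 um/g


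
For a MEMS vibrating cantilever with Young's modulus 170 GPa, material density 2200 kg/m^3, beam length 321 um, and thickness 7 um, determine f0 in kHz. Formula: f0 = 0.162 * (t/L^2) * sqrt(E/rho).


Step 1: Convert units to SI.
t_SI = 7e-6 m, L_SI = 321e-6 m
Step 2: Calculate sqrt(E/rho).
sqrt(170e9 / 2200) = 8790.49 m/s
Step 3: Compute f0.
f0 = 0.162 * 7e-6 / (321e-6)^2 * 8790.49 = 96742.2 Hz = 96.74 kHz


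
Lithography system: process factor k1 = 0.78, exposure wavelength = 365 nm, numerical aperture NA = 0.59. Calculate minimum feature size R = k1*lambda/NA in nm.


Step 1: Identify values: k1 = 0.78, lambda = 365 nm, NA = 0.59
Step 2: R = k1 * lambda / NA
R = 0.78 * 365 / 0.59
R = 482.5 nm


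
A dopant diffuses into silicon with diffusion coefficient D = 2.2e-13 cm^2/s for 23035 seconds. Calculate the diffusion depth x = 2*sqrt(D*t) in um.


Step 1: Compute D*t = 2.2e-13 * 23035 = 5.0677e-09 cm^2
Step 2: sqrt(D*t) = 7.11878e-05 cm
Step 3: x = 2 * 7.11878e-05 cm = 1.423756e-04 cm
Step 4: Convert to um (1 cm = 1e4 um): x = 1.424 um


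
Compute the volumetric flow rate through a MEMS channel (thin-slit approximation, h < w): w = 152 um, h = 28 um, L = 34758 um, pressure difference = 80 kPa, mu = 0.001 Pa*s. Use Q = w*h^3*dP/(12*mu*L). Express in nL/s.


Step 1: Convert all dimensions to SI (meters).
w = 152e-6 m, h = 28e-6 m, L = 34758e-6 m, dP = 80e3 Pa
Step 2: Q = w * h^3 * dP / (12 * mu * L)
Q = 152e-6 * (28e-6)^3 * 80e3 / (12 * 0.001 * 34758e-6) = 6.3998772e-10 m^3/s
Step 3: Convert Q from m^3/s to nL/s (1 m^3 = 1e12 nL, so multiply by 1e12).
Q = 639.988 nL/s


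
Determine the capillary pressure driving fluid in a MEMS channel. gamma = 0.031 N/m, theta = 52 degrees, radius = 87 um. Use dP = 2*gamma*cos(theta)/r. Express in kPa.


Step 1: cos(52 deg) = 0.6157
Step 2: Convert r to m: r = 87e-6 m
Step 3: dP = 2 * 0.031 * 0.6157 / 87e-6 = 438.8 Pa
Step 4: Convert Pa to kPa (divide by 1000).
dP = 0.44 kPa


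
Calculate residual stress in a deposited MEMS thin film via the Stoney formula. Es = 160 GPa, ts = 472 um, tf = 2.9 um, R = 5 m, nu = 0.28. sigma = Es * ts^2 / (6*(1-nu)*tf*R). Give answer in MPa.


Step 1: Compute numerator: Es * ts^2 = 160 * 472^2 = 35645440 (GPa*um^2)
Step 2: Compute denominator (R in um): 6*(1-nu)*tf*R = 6*0.72*2.9*5e6 = 62640000.0 (um^2)
Step 3: sigma (GPa) = 35645440 / 62640000.0 = 5.69052e-01 GPa
Step 4: Convert to MPa (x1000): sigma = 569.1 MPa


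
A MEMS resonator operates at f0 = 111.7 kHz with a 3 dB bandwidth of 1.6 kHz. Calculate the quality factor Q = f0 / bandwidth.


Step 1: Q = f0 / bandwidth
Step 2: Q = 111.7 / 1.6
Q = 69.8


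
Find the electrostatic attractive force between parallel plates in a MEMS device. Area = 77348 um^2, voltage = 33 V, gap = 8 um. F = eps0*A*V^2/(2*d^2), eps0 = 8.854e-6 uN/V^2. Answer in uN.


Step 1: Identify parameters.
eps0 = 8.854e-6 uN/V^2, A = 77348 um^2, V = 33 V, d = 8 um
Step 2: Compute V^2 = 33^2 = 1089
Step 3: Compute d^2 = 8^2 = 64
Step 4: F = 0.5 * 8.854e-6 * 77348 * 1089 / 64
F = 5.826 uN


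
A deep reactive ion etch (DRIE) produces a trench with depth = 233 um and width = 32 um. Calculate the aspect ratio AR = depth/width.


Step 1: AR = depth / width
Step 2: AR = 233 / 32
AR = 7.3


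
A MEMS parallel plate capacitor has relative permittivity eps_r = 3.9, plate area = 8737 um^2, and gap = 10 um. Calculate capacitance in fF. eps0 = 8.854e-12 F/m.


Step 1: Convert area to m^2: A = 8737e-12 m^2
Step 2: Convert gap to m: d = 10e-6 m
Step 3: C = eps0 * eps_r * A / d
C = 8.854e-12 * 3.9 * 8737e-12 / 10e-6
Step 4: Convert to fF (multiply by 1e15).
C = 30.17 fF


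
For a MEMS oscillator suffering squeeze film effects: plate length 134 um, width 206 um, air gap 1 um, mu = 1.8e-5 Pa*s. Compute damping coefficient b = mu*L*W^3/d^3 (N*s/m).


Step 1: Convert to SI.
L = 134e-6 m, W = 206e-6 m, d = 1e-6 m
Step 2: W^3 = (206e-6)^3 = 8.74e-12 m^3
Step 3: d^3 = (1e-6)^3 = 1.00e-18 m^3
Step 4: b = 1.8e-5 * 134e-6 * 8.74e-12 / 1.00e-18
b = 2.11e-02 N*s/m


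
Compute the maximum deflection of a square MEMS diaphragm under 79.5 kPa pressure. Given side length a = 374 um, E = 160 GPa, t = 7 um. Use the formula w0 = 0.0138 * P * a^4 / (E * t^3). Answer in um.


Step 1: Convert pressure to compatible units (E is in GPa, so P in GPa).
P = 79.5 kPa = 79.5e-6 GPa
Step 2: Compute numerator: 0.0138 * P * a^4.
a^4 = 374^4 = 19565295376
numerator = 0.0138 * 79.5e-6 * 19565295376 = 2.14651e+04
Step 3: Compute denominator: E * t^3 = 160 * 7^3 = 54880
Step 4: w0 = numerator / denominator = 2.14651e+04 / 54880 = 0.3911 um


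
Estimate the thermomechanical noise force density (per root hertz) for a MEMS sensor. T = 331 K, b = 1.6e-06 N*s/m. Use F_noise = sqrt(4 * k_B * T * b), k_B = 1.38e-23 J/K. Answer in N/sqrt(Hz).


Step 1: Compute 4 * k_B * T * b
= 4 * 1.38e-23 * 331 * 1.6e-06
= 2.9234e-26 N^2/Hz
Step 2: F_noise = sqrt(2.9234e-26)
F_noise = 1.71e-13 N/sqrt(Hz)


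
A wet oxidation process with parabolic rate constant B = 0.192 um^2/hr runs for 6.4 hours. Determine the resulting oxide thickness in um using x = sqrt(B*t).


Step 1: Compute B*t = 0.192 * 6.4 = 1.2288
Step 2: x = sqrt(1.2288)
x = 1.109 um


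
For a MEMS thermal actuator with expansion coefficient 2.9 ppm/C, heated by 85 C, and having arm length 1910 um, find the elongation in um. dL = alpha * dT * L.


Step 1: Convert CTE: alpha = 2.9 ppm/C = 2.9e-6 /C
Step 2: dL = 2.9e-6 * 85 * 1910
dL = 0.4708 um


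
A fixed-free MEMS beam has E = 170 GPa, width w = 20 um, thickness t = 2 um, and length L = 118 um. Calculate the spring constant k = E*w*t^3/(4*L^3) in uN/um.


Step 1: Convert E to consistent units (1 GPa = 1000 uN/um^2).
E = 170 GPa = 170000 uN/um^2
Step 2: Compute t^3 = 2^3 = 8
Step 3: Compute L^3 = 118^3 = 1643032
Step 4: k = 170000 * 20 * 8 / (4 * 1643032)
k = 4.1387 uN/um


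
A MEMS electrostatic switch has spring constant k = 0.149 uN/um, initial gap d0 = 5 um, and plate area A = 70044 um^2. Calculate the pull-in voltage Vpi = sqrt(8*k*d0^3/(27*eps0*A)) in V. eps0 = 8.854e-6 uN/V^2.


Step 1: Compute numerator: 8 * k * d0^3 = 8 * 0.149 * 5^3 = 149.0
Step 2: Compute denominator: 27 * eps0 * A = 27 * 8.854e-6 * 70044 = 16.744579
Step 3: Vpi = sqrt(149.0 / 16.744579)
Vpi = 2.98 V


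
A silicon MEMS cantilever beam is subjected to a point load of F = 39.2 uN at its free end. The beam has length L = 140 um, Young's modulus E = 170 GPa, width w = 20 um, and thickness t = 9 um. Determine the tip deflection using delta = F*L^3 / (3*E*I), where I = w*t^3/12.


Step 1: Calculate the second moment of area.
I = w * t^3 / 12 = 20 * 9^3 / 12 = 1215.0 um^4
Step 2: Convert E to consistent units (1 GPa = 1000 uN/um^2).
E = 170 GPa = 170000 uN/um^2
Step 3: Calculate tip deflection.
delta = F * L^3 / (3 * E * I)
delta = 39.2 * 140^3 / (3 * 170000 * 1215.0)
delta = 0.1736 um


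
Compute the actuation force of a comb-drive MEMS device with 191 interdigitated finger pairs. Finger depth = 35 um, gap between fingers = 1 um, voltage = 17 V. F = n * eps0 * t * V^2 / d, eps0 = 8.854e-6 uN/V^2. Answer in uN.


Step 1: Parameters: n=191, eps0=8.854e-6 uN/V^2, t=35 um, V=17 V, d=1 um
Step 2: V^2 = 289
Step 3: F = 191 * 8.854e-6 * 35 * 289 / 1
F = 17.106 uN


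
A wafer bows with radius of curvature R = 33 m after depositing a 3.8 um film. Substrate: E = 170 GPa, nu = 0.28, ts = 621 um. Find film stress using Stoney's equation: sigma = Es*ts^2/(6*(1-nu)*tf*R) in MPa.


Step 1: Compute numerator: Es * ts^2 = 170 * 621^2 = 65558970 (GPa*um^2)
Step 2: Compute denominator (R in um): 6*(1-nu)*tf*R = 6*0.72*3.8*33e6 = 541728000.0 (um^2)
Step 3: sigma (GPa) = 65558970 / 541728000.0 = 1.21018e-01 GPa
Step 4: Convert to MPa (x1000): sigma = 121.0 MPa


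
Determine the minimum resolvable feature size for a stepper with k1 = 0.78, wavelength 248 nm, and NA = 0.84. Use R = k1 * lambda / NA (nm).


Step 1: Identify values: k1 = 0.78, lambda = 248 nm, NA = 0.84
Step 2: R = k1 * lambda / NA
R = 0.78 * 248 / 0.84
R = 230.3 nm


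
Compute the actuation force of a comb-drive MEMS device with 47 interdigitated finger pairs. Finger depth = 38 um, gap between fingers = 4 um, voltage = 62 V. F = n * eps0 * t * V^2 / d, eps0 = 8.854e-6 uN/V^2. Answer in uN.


Step 1: Parameters: n=47, eps0=8.854e-6 uN/V^2, t=38 um, V=62 V, d=4 um
Step 2: V^2 = 3844
Step 3: F = 47 * 8.854e-6 * 38 * 3844 / 4
F = 15.197 uN


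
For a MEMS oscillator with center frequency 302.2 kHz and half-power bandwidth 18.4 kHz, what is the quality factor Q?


Step 1: Q = f0 / bandwidth
Step 2: Q = 302.2 / 18.4
Q = 16.4


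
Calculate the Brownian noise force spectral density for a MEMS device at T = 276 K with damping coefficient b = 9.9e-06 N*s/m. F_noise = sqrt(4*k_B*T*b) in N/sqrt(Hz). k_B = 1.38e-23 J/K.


Step 1: Compute 4 * k_B * T * b
= 4 * 1.38e-23 * 276 * 9.9e-06
= 1.5083e-25 N^2/Hz
Step 2: F_noise = sqrt(1.5083e-25)
F_noise = 3.88e-13 N/sqrt(Hz)


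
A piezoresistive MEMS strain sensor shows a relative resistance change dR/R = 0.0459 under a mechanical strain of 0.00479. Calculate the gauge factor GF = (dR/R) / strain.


Step 1: Identify values.
dR/R = 0.0459, strain = 0.00479
Step 2: GF = (dR/R) / strain = 0.0459 / 0.00479
GF = 9.6


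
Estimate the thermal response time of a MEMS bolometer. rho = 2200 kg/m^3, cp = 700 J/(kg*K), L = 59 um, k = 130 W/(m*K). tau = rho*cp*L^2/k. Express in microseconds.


Step 1: Convert L to m: L = 59e-6 m
Step 2: L^2 = (59e-6)^2 = 3.481e-09 m^2
Step 3: tau = 2200 * 700 * 3.481e-09 / 130 = 4.123646e-05 s
Step 4: Convert to microseconds (multiply by 1e6).
tau = 41.236 us


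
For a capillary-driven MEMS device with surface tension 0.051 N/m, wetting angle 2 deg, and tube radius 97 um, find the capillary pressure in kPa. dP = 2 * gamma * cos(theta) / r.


Step 1: cos(2 deg) = 0.9994
Step 2: Convert r to m: r = 97e-6 m
Step 3: dP = 2 * 0.051 * 0.9994 / 97e-6 = 1050.9 Pa
Step 4: Convert Pa to kPa (divide by 1000).
dP = 1.05 kPa


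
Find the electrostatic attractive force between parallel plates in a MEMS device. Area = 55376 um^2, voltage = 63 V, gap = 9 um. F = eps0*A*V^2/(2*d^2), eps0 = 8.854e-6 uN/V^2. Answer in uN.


Step 1: Identify parameters.
eps0 = 8.854e-6 uN/V^2, A = 55376 um^2, V = 63 V, d = 9 um
Step 2: Compute V^2 = 63^2 = 3969
Step 3: Compute d^2 = 9^2 = 81
Step 4: F = 0.5 * 8.854e-6 * 55376 * 3969 / 81
F = 12.012 uN


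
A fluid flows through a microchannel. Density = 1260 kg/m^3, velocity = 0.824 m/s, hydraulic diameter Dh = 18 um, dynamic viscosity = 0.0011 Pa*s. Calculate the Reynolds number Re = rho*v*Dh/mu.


Step 1: Convert Dh to meters: Dh = 18e-6 m
Step 2: Re = rho * v * Dh / mu
Re = 1260 * 0.824 * 18e-6 / 0.0011
Re = 16.989


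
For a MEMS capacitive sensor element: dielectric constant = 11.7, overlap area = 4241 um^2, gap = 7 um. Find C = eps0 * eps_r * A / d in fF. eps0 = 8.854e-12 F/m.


Step 1: Convert area to m^2: A = 4241e-12 m^2
Step 2: Convert gap to m: d = 7e-6 m
Step 3: C = eps0 * eps_r * A / d
C = 8.854e-12 * 11.7 * 4241e-12 / 7e-6
Step 4: Convert to fF (multiply by 1e15).
C = 62.76 fF


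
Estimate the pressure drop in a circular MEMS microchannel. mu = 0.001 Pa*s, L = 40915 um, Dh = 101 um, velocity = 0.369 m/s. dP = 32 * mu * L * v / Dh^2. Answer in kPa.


Step 1: Convert to SI: L = 40915e-6 m, Dh = 101e-6 m
Step 2: dP = 32 * 0.001 * 40915e-6 * 0.369 / (101e-6)^2
Step 3: dP = 47360.49 Pa
Step 4: Convert to kPa: dP = 47.36 kPa


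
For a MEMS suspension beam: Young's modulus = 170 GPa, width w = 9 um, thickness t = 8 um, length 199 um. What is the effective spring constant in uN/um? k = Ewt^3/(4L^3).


Step 1: Convert E to consistent units (1 GPa = 1000 uN/um^2).
E = 170 GPa = 170000 uN/um^2
Step 2: Compute t^3 = 8^3 = 512
Step 3: Compute L^3 = 199^3 = 7880599
Step 4: k = 170000 * 9 * 512 / (4 * 7880599)
k = 24.8509 uN/um


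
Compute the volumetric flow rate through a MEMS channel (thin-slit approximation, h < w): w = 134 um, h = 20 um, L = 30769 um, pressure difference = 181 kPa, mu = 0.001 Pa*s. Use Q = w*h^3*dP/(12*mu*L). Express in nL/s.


Step 1: Convert all dimensions to SI (meters).
w = 134e-6 m, h = 20e-6 m, L = 30769e-6 m, dP = 181e3 Pa
Step 2: Q = w * h^3 * dP / (12 * mu * L)
Q = 134e-6 * (20e-6)^3 * 181e3 / (12 * 0.001 * 30769e-6) = 5.2550727e-10 m^3/s
Step 3: Convert Q from m^3/s to nL/s (1 m^3 = 1e12 nL, so multiply by 1e12).
Q = 525.507 nL/s


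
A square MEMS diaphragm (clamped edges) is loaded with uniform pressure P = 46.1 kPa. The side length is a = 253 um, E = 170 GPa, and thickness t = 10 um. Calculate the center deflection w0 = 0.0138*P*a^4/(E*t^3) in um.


Step 1: Convert pressure to compatible units (E is in GPa, so P in GPa).
P = 46.1 kPa = 46.1e-6 GPa
Step 2: Compute numerator: 0.0138 * P * a^4.
a^4 = 253^4 = 4097152081
numerator = 0.0138 * 46.1e-6 * 4097152081 = 2.6065e+03
Step 3: Compute denominator: E * t^3 = 170 * 10^3 = 170000
Step 4: w0 = numerator / denominator = 2.6065e+03 / 170000 = 0.0153 um


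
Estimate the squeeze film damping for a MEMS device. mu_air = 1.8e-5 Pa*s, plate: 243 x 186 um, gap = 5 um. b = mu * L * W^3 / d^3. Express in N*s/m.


Step 1: Convert to SI.
L = 243e-6 m, W = 186e-6 m, d = 5e-6 m
Step 2: W^3 = (186e-6)^3 = 6.43e-12 m^3
Step 3: d^3 = (5e-6)^3 = 1.25e-16 m^3
Step 4: b = 1.8e-5 * 243e-6 * 6.43e-12 / 1.25e-16
b = 2.25e-04 N*s/m


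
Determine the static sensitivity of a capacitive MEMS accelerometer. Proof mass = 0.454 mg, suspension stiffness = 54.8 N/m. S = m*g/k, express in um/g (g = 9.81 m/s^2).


Step 1: Convert mass: m = 0.454 mg = 4.54e-07 kg
Step 2: S = m * g / k = 4.54e-07 * 9.81 / 54.8
Step 3: S = 8.13e-08 m/g
Step 4: Convert to um/g: S = 0.081 um/g


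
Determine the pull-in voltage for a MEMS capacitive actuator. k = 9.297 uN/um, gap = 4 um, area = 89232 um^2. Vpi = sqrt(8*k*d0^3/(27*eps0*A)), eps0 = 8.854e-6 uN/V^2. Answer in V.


Step 1: Compute numerator: 8 * k * d0^3 = 8 * 9.297 * 4^3 = 4760.064
Step 2: Compute denominator: 27 * eps0 * A = 27 * 8.854e-6 * 89232 = 21.331623
Step 3: Vpi = sqrt(4760.064 / 21.331623)
Vpi = 14.94 V


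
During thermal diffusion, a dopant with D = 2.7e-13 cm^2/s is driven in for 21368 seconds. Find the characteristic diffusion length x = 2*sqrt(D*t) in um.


Step 1: Compute D*t = 2.7e-13 * 21368 = 5.76936e-09 cm^2
Step 2: sqrt(D*t) = 7.59563e-05 cm
Step 3: x = 2 * 7.59563e-05 cm = 1.519126e-04 cm
Step 4: Convert to um (1 cm = 1e4 um): x = 1.519 um


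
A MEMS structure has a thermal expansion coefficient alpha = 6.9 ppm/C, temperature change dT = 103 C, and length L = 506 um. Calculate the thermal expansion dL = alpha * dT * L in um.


Step 1: Convert CTE: alpha = 6.9 ppm/C = 6.9e-6 /C
Step 2: dL = 6.9e-6 * 103 * 506
dL = 0.3596 um


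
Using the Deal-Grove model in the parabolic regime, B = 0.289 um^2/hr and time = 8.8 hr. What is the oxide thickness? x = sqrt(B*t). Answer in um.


Step 1: Compute B*t = 0.289 * 8.8 = 2.5432
Step 2: x = sqrt(2.5432)
x = 1.595 um


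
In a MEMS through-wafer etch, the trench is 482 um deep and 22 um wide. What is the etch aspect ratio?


Step 1: AR = depth / width
Step 2: AR = 482 / 22
AR = 21.9


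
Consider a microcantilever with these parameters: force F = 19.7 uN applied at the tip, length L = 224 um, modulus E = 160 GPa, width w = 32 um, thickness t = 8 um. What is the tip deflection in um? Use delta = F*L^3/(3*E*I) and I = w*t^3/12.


Step 1: Calculate the second moment of area.
I = w * t^3 / 12 = 32 * 8^3 / 12 = 1365.3333 um^4
Step 2: Convert E to consistent units (1 GPa = 1000 uN/um^2).
E = 160 GPa = 160000 uN/um^2
Step 3: Calculate tip deflection.
delta = F * L^3 / (3 * E * I)
delta = 19.7 * 224^3 / (3 * 160000 * 1365.3333)
delta = 0.3379 um


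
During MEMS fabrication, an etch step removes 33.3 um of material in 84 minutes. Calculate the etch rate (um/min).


Step 1: Etch rate = depth / time
Step 2: rate = 33.3 / 84
rate = 0.396 um/min


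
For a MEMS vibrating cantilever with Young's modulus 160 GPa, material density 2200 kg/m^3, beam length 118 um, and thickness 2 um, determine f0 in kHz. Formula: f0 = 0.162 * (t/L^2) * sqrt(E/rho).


Step 1: Convert units to SI.
t_SI = 2e-6 m, L_SI = 118e-6 m
Step 2: Calculate sqrt(E/rho).
sqrt(160e9 / 2200) = 8528.03 m/s
Step 3: Compute f0.
f0 = 0.162 * 2e-6 / (118e-6)^2 * 8528.03 = 198440.2 Hz = 198.44 kHz


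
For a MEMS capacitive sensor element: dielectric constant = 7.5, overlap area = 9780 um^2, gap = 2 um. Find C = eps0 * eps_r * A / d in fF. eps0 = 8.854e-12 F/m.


Step 1: Convert area to m^2: A = 9780e-12 m^2
Step 2: Convert gap to m: d = 2e-6 m
Step 3: C = eps0 * eps_r * A / d
C = 8.854e-12 * 7.5 * 9780e-12 / 2e-6
Step 4: Convert to fF (multiply by 1e15).
C = 324.72 fF


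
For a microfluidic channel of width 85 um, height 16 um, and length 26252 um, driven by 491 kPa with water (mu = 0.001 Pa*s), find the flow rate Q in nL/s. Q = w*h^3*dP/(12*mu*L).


Step 1: Convert all dimensions to SI (meters).
w = 85e-6 m, h = 16e-6 m, L = 26252e-6 m, dP = 491e3 Pa
Step 2: Q = w * h^3 * dP / (12 * mu * L)
Q = 85e-6 * (16e-6)^3 * 491e3 / (12 * 0.001 * 26252e-6) = 5.4264615e-10 m^3/s
Step 3: Convert Q from m^3/s to nL/s (1 m^3 = 1e12 nL, so multiply by 1e12).
Q = 542.646 nL/s


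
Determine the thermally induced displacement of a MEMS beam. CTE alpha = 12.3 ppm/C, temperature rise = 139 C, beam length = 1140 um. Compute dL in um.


Step 1: Convert CTE: alpha = 12.3 ppm/C = 12.3e-6 /C
Step 2: dL = 12.3e-6 * 139 * 1140
dL = 1.9491 um


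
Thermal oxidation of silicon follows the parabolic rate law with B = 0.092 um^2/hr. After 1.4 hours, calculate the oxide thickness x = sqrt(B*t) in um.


Step 1: Compute B*t = 0.092 * 1.4 = 0.1288
Step 2: x = sqrt(0.1288)
x = 0.359 um


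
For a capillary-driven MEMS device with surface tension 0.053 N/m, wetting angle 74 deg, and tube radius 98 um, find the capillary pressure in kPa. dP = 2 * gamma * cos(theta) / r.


Step 1: cos(74 deg) = 0.2756
Step 2: Convert r to m: r = 98e-6 m
Step 3: dP = 2 * 0.053 * 0.2756 / 98e-6 = 298.1 Pa
Step 4: Convert Pa to kPa (divide by 1000).
dP = 0.3 kPa


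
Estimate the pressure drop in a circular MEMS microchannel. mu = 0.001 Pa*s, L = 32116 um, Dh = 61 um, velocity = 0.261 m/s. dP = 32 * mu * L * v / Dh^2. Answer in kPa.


Step 1: Convert to SI: L = 32116e-6 m, Dh = 61e-6 m
Step 2: dP = 32 * 0.001 * 32116e-6 * 0.261 / (61e-6)^2
Step 3: dP = 72086.22 Pa
Step 4: Convert to kPa: dP = 72.09 kPa


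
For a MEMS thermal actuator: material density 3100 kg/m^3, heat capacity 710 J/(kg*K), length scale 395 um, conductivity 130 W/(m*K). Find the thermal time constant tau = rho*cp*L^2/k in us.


Step 1: Convert L to m: L = 395e-6 m
Step 2: L^2 = (395e-6)^2 = 1.56025e-07 m^2
Step 3: tau = 3100 * 710 * 1.56025e-07 / 130 = 2.64162327e-03 s
Step 4: Convert to microseconds (multiply by 1e6).
tau = 2641.623 us


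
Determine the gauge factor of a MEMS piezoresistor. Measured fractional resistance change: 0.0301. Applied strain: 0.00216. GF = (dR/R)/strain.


Step 1: Identify values.
dR/R = 0.0301, strain = 0.00216
Step 2: GF = (dR/R) / strain = 0.0301 / 0.00216
GF = 13.9


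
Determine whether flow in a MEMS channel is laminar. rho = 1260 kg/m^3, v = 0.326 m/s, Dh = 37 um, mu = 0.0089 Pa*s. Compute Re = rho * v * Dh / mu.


Step 1: Convert Dh to meters: Dh = 37e-6 m
Step 2: Re = rho * v * Dh / mu
Re = 1260 * 0.326 * 37e-6 / 0.0089
Re = 1.708
Since Re = 1.708 is below ~2300, the flow is laminar.


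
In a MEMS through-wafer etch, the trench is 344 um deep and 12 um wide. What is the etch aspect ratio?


Step 1: AR = depth / width
Step 2: AR = 344 / 12
AR = 28.7


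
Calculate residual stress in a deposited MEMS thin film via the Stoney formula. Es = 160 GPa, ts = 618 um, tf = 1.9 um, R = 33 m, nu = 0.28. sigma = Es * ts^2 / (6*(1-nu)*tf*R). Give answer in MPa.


Step 1: Compute numerator: Es * ts^2 = 160 * 618^2 = 61107840 (GPa*um^2)
Step 2: Compute denominator (R in um): 6*(1-nu)*tf*R = 6*0.72*1.9*33e6 = 270864000.0 (um^2)
Step 3: sigma (GPa) = 61107840 / 270864000.0 = 2.25603e-01 GPa
Step 4: Convert to MPa (x1000): sigma = 225.6 MPa


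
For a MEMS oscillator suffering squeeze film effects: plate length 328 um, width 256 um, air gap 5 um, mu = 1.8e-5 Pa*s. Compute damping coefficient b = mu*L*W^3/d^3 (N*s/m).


Step 1: Convert to SI.
L = 328e-6 m, W = 256e-6 m, d = 5e-6 m
Step 2: W^3 = (256e-6)^3 = 1.68e-11 m^3
Step 3: d^3 = (5e-6)^3 = 1.25e-16 m^3
Step 4: b = 1.8e-5 * 328e-6 * 1.68e-11 / 1.25e-16
b = 7.92e-04 N*s/m


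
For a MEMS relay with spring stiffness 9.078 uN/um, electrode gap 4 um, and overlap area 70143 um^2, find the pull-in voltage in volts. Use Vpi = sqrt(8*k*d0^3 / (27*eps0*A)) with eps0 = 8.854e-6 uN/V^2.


Step 1: Compute numerator: 8 * k * d0^3 = 8 * 9.078 * 4^3 = 4647.936
Step 2: Compute denominator: 27 * eps0 * A = 27 * 8.854e-6 * 70143 = 16.768245
Step 3: Vpi = sqrt(4647.936 / 16.768245)
Vpi = 16.65 V


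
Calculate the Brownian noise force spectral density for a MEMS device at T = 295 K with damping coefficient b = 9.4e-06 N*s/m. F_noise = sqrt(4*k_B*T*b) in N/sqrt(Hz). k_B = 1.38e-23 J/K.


Step 1: Compute 4 * k_B * T * b
= 4 * 1.38e-23 * 295 * 9.4e-06
= 1.5307e-25 N^2/Hz
Step 2: F_noise = sqrt(1.5307e-25)
F_noise = 3.91e-13 N/sqrt(Hz)


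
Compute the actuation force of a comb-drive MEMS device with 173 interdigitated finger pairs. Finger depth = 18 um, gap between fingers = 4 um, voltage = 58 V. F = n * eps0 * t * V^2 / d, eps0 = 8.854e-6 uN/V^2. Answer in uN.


Step 1: Parameters: n=173, eps0=8.854e-6 uN/V^2, t=18 um, V=58 V, d=4 um
Step 2: V^2 = 3364
Step 3: F = 173 * 8.854e-6 * 18 * 3364 / 4
F = 23.188 uN


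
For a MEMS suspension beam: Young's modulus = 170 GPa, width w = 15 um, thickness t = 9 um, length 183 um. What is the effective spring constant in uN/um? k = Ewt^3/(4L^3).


Step 1: Convert E to consistent units (1 GPa = 1000 uN/um^2).
E = 170 GPa = 170000 uN/um^2
Step 2: Compute t^3 = 9^3 = 729
Step 3: Compute L^3 = 183^3 = 6128487
Step 4: k = 170000 * 15 * 729 / (4 * 6128487)
k = 75.8323 uN/um


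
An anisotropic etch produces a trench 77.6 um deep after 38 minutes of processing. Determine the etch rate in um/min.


Step 1: Etch rate = depth / time
Step 2: rate = 77.6 / 38
rate = 2.042 um/min


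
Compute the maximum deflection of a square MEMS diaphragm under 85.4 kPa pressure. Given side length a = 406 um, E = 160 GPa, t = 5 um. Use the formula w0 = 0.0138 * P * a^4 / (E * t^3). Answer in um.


Step 1: Convert pressure to compatible units (E is in GPa, so P in GPa).
P = 85.4 kPa = 85.4e-6 GPa
Step 2: Compute numerator: 0.0138 * P * a^4.
a^4 = 406^4 = 27170906896
numerator = 0.0138 * 85.4e-6 * 27170906896 = 3.202146e+04
Step 3: Compute denominator: E * t^3 = 160 * 5^3 = 20000
Step 4: w0 = numerator / denominator = 3.202146e+04 / 20000 = 1.6011 um


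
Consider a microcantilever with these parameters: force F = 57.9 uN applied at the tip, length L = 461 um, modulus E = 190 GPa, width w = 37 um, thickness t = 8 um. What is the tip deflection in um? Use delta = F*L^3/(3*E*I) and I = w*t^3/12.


Step 1: Calculate the second moment of area.
I = w * t^3 / 12 = 37 * 8^3 / 12 = 1578.6667 um^4
Step 2: Convert E to consistent units (1 GPa = 1000 uN/um^2).
E = 190 GPa = 190000 uN/um^2
Step 3: Calculate tip deflection.
delta = F * L^3 / (3 * E * I)
delta = 57.9 * 461^3 / (3 * 190000 * 1578.6667)
delta = 6.304 um


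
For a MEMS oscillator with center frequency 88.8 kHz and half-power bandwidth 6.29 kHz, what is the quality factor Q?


Step 1: Q = f0 / bandwidth
Step 2: Q = 88.8 / 6.29
Q = 14.1


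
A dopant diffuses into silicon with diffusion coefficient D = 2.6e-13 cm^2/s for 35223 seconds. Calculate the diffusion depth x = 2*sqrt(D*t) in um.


Step 1: Compute D*t = 2.6e-13 * 35223 = 9.15798e-09 cm^2
Step 2: sqrt(D*t) = 9.56973e-05 cm
Step 3: x = 2 * 9.56973e-05 cm = 1.913946e-04 cm
Step 4: Convert to um (1 cm = 1e4 um): x = 1.914 um


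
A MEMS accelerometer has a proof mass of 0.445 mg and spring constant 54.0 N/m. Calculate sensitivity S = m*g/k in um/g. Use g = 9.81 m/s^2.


Step 1: Convert mass: m = 0.445 mg = 4.45e-07 kg
Step 2: S = m * g / k = 4.45e-07 * 9.81 / 54.0
Step 3: S = 8.08e-08 m/g
Step 4: Convert to um/g: S = 0.081 um/g


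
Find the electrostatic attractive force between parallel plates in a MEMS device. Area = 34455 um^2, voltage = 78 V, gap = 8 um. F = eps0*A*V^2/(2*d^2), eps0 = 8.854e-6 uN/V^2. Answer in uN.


Step 1: Identify parameters.
eps0 = 8.854e-6 uN/V^2, A = 34455 um^2, V = 78 V, d = 8 um
Step 2: Compute V^2 = 78^2 = 6084
Step 3: Compute d^2 = 8^2 = 64
Step 4: F = 0.5 * 8.854e-6 * 34455 * 6084 / 64
F = 14.5 uN


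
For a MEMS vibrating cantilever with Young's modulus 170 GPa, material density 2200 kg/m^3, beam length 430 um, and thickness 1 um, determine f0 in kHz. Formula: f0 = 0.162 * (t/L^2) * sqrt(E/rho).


Step 1: Convert units to SI.
t_SI = 1e-6 m, L_SI = 430e-6 m
Step 2: Calculate sqrt(E/rho).
sqrt(170e9 / 2200) = 8790.49 m/s
Step 3: Compute f0.
f0 = 0.162 * 1e-6 / (430e-6)^2 * 8790.49 = 7701.8 Hz = 7.7 kHz


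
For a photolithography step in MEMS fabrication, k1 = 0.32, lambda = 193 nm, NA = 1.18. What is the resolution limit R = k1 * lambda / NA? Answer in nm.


Step 1: Identify values: k1 = 0.32, lambda = 193 nm, NA = 1.18
Step 2: R = k1 * lambda / NA
R = 0.32 * 193 / 1.18
R = 52.3 nm


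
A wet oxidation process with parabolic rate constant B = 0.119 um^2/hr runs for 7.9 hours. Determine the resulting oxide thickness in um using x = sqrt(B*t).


Step 1: Compute B*t = 0.119 * 7.9 = 0.9401
Step 2: x = sqrt(0.9401)
x = 0.97 um


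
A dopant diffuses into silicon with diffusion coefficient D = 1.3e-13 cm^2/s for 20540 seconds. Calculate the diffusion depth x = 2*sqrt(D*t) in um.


Step 1: Compute D*t = 1.3e-13 * 20540 = 2.6702e-09 cm^2
Step 2: sqrt(D*t) = 5.1674e-05 cm
Step 3: x = 2 * 5.1674e-05 cm = 1.03348e-04 cm
Step 4: Convert to um (1 cm = 1e4 um): x = 1.033 um


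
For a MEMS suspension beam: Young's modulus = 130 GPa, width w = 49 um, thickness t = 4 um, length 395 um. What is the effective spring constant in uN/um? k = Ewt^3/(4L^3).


Step 1: Convert E to consistent units (1 GPa = 1000 uN/um^2).
E = 130 GPa = 130000 uN/um^2
Step 2: Compute t^3 = 4^3 = 64
Step 3: Compute L^3 = 395^3 = 61629875
Step 4: k = 130000 * 49 * 64 / (4 * 61629875)
k = 1.6537 uN/um


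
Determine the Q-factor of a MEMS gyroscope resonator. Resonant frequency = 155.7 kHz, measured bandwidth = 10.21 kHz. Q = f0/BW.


Step 1: Q = f0 / bandwidth
Step 2: Q = 155.7 / 10.21
Q = 15.2


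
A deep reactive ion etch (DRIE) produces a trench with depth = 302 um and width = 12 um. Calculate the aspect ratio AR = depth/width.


Step 1: AR = depth / width
Step 2: AR = 302 / 12
AR = 25.2


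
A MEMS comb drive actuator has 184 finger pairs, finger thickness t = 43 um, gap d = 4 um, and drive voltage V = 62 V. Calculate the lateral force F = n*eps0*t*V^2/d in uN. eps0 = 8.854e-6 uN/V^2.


Step 1: Parameters: n=184, eps0=8.854e-6 uN/V^2, t=43 um, V=62 V, d=4 um
Step 2: V^2 = 3844
Step 3: F = 184 * 8.854e-6 * 43 * 3844 / 4
F = 67.321 uN


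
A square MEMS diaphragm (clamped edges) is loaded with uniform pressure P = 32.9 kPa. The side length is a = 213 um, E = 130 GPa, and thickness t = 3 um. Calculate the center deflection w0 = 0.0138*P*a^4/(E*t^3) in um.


Step 1: Convert pressure to compatible units (E is in GPa, so P in GPa).
P = 32.9 kPa = 32.9e-6 GPa
Step 2: Compute numerator: 0.0138 * P * a^4.
a^4 = 213^4 = 2058346161
numerator = 0.0138 * 32.9e-6 * 2058346161 = 9.3453e+02
Step 3: Compute denominator: E * t^3 = 130 * 3^3 = 3510
Step 4: w0 = numerator / denominator = 9.3453e+02 / 3510 = 0.2662 um


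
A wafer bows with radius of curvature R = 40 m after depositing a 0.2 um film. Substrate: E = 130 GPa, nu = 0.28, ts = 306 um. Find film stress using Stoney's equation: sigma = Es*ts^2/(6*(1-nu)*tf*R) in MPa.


Step 1: Compute numerator: Es * ts^2 = 130 * 306^2 = 12172680 (GPa*um^2)
Step 2: Compute denominator (R in um): 6*(1-nu)*tf*R = 6*0.72*0.2*40e6 = 34560000.0 (um^2)
Step 3: sigma (GPa) = 12172680 / 34560000.0 = 3.52219e-01 GPa
Step 4: Convert to MPa (x1000): sigma = 352.2 MPa


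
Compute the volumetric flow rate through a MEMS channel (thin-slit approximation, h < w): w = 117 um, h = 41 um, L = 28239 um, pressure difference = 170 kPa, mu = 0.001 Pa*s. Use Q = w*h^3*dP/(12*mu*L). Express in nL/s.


Step 1: Convert all dimensions to SI (meters).
w = 117e-6 m, h = 41e-6 m, L = 28239e-6 m, dP = 170e3 Pa
Step 2: Q = w * h^3 * dP / (12 * mu * L)
Q = 117e-6 * (41e-6)^3 * 170e3 / (12 * 0.001 * 28239e-6) = 4.04534713e-09 m^3/s
Step 3: Convert Q from m^3/s to nL/s (1 m^3 = 1e12 nL, so multiply by 1e12).
Q = 4045.347 nL/s


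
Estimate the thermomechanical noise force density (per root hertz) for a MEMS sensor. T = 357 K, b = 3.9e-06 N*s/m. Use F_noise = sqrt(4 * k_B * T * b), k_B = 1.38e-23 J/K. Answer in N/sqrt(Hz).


Step 1: Compute 4 * k_B * T * b
= 4 * 1.38e-23 * 357 * 3.9e-06
= 7.6855e-26 N^2/Hz
Step 2: F_noise = sqrt(7.6855e-26)
F_noise = 2.77e-13 N/sqrt(Hz)
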